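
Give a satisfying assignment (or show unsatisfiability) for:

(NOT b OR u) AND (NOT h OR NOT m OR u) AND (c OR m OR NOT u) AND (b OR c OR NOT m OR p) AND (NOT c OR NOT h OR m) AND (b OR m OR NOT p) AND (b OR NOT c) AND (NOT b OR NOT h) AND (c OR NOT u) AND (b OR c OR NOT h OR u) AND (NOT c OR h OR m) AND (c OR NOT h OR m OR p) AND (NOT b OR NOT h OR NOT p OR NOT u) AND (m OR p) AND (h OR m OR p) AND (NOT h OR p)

Set u = True.
  then (c OR NOT u) forces c = True.
  then (b OR NOT c) forces b = True.
  then (NOT b OR NOT h) forces h = False.
  then (NOT c OR h OR m) forces m = True.
Set p = True.
All clauses satisfied.

u=T, b=T, m=T, c=T, h=F, p=T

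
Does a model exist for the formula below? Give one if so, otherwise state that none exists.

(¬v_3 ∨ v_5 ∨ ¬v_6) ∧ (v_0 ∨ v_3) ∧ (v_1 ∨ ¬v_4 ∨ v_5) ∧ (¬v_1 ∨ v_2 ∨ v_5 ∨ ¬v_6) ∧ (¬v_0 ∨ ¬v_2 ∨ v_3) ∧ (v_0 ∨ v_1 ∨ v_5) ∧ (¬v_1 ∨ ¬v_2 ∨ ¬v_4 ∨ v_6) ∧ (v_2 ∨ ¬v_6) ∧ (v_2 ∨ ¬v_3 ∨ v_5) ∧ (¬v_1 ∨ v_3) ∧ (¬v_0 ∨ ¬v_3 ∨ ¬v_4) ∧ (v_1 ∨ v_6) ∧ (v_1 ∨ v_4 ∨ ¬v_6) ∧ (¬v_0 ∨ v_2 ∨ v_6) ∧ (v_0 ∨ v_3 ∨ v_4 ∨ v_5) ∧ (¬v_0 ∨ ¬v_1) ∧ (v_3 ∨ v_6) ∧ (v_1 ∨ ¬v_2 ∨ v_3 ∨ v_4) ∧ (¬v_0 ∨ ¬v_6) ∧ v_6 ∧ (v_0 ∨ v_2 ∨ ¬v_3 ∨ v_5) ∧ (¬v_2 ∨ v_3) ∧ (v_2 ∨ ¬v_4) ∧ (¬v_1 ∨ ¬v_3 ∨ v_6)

Unit clause (v_6) forces v_6 = True.
In (v_2 ∨ ¬v_6) only v_2 is left, so v_2 = True.
In (¬v_0 ∨ ¬v_6) only ¬v_0 is left, so v_0 = False.
In (¬v_2 ∨ v_3) only v_3 is left, so v_3 = True.
In (¬v_3 ∨ v_5 ∨ ¬v_6) only v_5 is left, so v_5 = True.
Set v_1 = True.
Set v_4 = False.
All clauses satisfied.

v_0: False; v_1: True; v_2: True; v_3: True; v_4: False; v_5: True; v_6: True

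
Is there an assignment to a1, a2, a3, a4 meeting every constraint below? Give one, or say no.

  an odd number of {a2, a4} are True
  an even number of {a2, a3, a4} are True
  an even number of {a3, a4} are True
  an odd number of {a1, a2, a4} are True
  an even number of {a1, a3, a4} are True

a1=F, a2=F, a3=T, a4=T

{a2, a4}: 1 true → odd ✓
{a2, a3, a4}: 2 true → even ✓
{a3, a4}: 2 true → even ✓
{a1, a2, a4}: 1 true → odd ✓
{a1, a3, a4}: 2 true → even ✓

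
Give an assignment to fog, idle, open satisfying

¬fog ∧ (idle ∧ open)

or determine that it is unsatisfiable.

fog: False; idle: True; open: True

  ¬fog = True
  idle ∧ open = True
Both conjuncts True, so the formula holds.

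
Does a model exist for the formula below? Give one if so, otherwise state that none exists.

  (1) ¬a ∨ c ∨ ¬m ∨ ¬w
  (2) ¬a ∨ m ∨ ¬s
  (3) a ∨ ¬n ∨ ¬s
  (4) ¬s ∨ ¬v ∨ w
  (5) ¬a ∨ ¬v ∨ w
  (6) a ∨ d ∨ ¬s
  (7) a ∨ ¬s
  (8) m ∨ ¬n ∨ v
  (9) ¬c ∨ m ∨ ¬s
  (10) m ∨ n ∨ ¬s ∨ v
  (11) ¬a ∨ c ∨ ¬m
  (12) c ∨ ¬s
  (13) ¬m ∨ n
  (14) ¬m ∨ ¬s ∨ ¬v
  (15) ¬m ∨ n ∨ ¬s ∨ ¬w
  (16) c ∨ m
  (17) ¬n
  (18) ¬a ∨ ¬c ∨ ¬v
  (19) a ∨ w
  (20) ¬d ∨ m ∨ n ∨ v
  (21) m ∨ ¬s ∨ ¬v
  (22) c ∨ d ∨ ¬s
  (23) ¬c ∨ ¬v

Unit clause (¬n) forces n = False.
In (¬m ∨ n) only ¬m is left, so m = False.
In (c ∨ m) only c is left, so c = True.
In (¬c ∨ ¬v) only ¬v is left, so v = False.
In (¬c ∨ m ∨ ¬s) only ¬s is left, so s = False.
In (¬d ∨ m ∨ n ∨ v) only ¬d is left, so d = False.
Set w = True.
Set a = False.
All clauses satisfied.

c: True, s: False, n: False, d: False, w: True, v: False, m: False, a: False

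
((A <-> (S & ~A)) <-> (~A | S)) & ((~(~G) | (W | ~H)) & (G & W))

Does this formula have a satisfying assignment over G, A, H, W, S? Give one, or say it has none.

G = True, A = True, H = True, W = True, S = False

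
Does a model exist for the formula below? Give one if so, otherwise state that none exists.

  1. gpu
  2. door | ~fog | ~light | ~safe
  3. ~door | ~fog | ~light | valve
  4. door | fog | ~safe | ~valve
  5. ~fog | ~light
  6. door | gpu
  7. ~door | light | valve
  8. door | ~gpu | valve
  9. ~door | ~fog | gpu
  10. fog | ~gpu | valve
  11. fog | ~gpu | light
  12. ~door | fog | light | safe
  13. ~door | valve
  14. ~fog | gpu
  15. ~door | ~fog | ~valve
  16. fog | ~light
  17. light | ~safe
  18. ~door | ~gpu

valve=T, light=F, gpu=T, door=F, fog=T, safe=F

Unit clause (gpu) forces gpu = True.
In (~door | ~gpu) only ~door is left, so door = False.
In (door | ~gpu | valve) only valve is left, so valve = True.
Try light = True:
  (~fog | ~light) forces fog = False.
  clause (fog | ~light) is falsified — backtrack.
So light = False.
  then (fog | ~gpu | light) forces fog = True.
  then (light | ~safe) forces safe = False.
All clauses satisfied.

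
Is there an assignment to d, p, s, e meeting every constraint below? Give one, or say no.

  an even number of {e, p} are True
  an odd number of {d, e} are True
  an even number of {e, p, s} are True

d = False, p = True, s = False, e = True

{e, p}: 2 true → even ✓
{d, e}: 1 true → odd ✓
{e, p, s}: 2 true → even ✓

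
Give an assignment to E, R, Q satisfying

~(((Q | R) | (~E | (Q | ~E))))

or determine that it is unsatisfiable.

E=T, R=F, Q=F

  ~(((Q | R) | (~E | (Q | ~E)))) = True
    (Q | R) | (~E | (Q | ~E)) = False
      Q | R = False
      ~E | (Q | ~E) = False
        ~E = False
        Q | ~E = False
          ~E = False
The formula evaluates to True.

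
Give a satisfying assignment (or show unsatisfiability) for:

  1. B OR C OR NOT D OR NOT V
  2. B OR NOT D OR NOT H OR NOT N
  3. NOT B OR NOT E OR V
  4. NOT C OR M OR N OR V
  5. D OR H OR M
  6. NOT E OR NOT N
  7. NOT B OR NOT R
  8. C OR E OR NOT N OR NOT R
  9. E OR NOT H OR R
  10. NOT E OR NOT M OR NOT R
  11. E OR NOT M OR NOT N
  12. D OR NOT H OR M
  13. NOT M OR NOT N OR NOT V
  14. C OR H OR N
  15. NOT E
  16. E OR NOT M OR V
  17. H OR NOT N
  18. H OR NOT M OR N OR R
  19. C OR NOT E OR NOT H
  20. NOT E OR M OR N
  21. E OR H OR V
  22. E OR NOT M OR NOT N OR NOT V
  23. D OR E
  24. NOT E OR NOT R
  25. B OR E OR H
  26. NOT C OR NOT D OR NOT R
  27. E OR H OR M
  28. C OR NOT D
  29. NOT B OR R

UNSATISFIABLE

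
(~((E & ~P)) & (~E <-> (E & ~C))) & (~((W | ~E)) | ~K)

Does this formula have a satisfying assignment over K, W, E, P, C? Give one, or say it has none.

K: True, W: False, E: True, P: True, C: True

  ~((E & ~P)) & (~E <-> (E & ~C)) = True
    ~((E & ~P)) = True
      E & ~P = False
        ~P = False
    ~E <-> (E & ~C) = True
      ~E = False
      E & ~C = False
        ~C = False
  ~((W | ~E)) | ~K = True
    ~((W | ~E)) = True
      W | ~E = False
        ~E = False
    ~K = False
Both conjuncts True, so the formula holds.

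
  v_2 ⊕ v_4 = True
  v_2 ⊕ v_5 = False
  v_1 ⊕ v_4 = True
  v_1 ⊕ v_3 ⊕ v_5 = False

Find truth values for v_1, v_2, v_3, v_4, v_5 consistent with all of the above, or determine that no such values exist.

v_1=F; v_2=F; v_3=F; v_4=T; v_5=F

v_2 ⊕ v_4 = F ⊕ T = True ✓
v_2 ⊕ v_5 = F ⊕ F = False ✓
v_1 ⊕ v_4 = F ⊕ T = True ✓
v_1 ⊕ v_3 ⊕ v_5 = F ⊕ F ⊕ F = False ✓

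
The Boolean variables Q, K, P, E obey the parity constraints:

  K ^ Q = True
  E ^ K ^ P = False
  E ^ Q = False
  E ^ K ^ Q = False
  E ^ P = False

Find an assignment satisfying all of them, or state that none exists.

Q = True, K = False, P = True, E = True

K ^ Q = F ^ T = True ✓
E ^ K ^ P = T ^ F ^ T = False ✓
E ^ Q = T ^ T = False ✓
E ^ K ^ Q = T ^ F ^ T = False ✓
E ^ P = T ^ T = False ✓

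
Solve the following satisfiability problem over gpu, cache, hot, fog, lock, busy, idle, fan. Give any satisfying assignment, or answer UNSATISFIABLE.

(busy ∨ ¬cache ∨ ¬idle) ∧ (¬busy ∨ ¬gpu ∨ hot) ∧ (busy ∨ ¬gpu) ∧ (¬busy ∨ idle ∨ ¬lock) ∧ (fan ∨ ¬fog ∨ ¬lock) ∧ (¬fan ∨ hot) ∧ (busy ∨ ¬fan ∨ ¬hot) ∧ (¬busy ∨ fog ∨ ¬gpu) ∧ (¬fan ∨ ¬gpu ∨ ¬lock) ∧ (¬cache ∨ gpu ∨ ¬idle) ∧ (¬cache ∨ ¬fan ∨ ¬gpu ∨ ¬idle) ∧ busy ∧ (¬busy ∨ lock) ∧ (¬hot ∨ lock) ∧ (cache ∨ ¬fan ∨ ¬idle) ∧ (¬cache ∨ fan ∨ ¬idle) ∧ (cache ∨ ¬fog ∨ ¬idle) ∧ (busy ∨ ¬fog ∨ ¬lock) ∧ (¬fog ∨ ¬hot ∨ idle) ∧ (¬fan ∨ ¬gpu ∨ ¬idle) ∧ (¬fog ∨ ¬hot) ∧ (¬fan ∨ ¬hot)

gpu: False, cache: False, hot: True, fog: False, lock: True, busy: True, idle: True, fan: False

Unit clause (busy) forces busy = True.
In (¬busy ∨ lock) only lock is left, so lock = True.
In (¬busy ∨ idle ∨ ¬lock) only idle is left, so idle = True.
Try gpu = True:
  (¬busy ∨ ¬gpu ∨ hot) forces hot = True.
  (¬busy ∨ fog ∨ ¬gpu) forces fog = True.
  clause (¬fog ∨ ¬hot) is falsified — backtrack.
So gpu = False.
  then (¬cache ∨ gpu ∨ ¬idle) forces cache = False.
  then (cache ∨ ¬fan ∨ ¬idle) forces fan = False.
  then (cache ∨ ¬fog ∨ ¬idle) forces fog = False.
Set hot = True.
All clauses satisfied.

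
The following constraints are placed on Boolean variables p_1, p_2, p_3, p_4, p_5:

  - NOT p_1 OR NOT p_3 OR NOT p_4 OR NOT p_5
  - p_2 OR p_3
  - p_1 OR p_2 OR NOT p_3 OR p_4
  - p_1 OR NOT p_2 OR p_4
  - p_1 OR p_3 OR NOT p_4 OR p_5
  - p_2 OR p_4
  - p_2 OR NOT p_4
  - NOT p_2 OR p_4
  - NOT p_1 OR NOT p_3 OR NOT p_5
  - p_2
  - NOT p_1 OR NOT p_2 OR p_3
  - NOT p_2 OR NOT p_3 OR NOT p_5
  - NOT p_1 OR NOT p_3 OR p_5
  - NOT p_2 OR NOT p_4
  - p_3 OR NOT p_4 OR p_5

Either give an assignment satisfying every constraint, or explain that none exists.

Case p_2 = True:
  (NOT p_2 OR p_4) forces p_4 = True.
  Clause (NOT p_2 OR NOT p_4) is falsified — contradiction.
Case p_2 = False:
  Clause (p_2) is falsified — contradiction.
Both cases fail, so the formula is unsatisfiable.

UNSATISFIABLE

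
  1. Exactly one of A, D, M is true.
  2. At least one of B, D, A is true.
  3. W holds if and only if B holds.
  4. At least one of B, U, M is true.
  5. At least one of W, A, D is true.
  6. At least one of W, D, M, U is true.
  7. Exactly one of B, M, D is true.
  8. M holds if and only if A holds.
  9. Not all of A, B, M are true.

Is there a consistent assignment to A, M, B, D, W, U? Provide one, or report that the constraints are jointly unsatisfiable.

A = False; M = False; B = False; D = True; W = False; U = True

  (1) {A, D, M}: 1 true — exactly one ✓
  (2) {B, D, A}: 1 true — at least one ✓
  (3) W=F, B=F — same ✓
  (4) {B, U, M}: 1 true — at least one ✓
  (5) {W, A, D}: 1 true — at least one ✓
  (6) {W, D, M, U}: 2 true — at least one ✓
  (7) {B, M, D}: 1 true — exactly one ✓
  (8) M=F, A=F — same ✓
  (9) {A, B, M}: 0/3 true — not all ✓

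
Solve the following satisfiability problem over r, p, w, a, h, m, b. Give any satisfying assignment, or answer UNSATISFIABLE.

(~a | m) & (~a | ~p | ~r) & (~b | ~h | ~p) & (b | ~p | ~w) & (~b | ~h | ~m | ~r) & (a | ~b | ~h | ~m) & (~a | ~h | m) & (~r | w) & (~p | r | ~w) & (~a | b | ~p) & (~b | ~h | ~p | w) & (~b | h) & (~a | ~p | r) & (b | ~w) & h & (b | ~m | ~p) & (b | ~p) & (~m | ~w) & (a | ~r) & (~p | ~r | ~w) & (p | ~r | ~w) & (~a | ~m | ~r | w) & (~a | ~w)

r = False; p = False; w = False; a = True; h = True; m = True; b = False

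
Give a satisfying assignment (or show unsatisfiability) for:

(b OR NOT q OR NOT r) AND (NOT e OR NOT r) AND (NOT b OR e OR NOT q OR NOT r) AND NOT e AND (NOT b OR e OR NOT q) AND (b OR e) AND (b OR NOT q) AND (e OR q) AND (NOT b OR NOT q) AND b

Case e = True:
  Clause (NOT e) is falsified — contradiction.
Case e = False:
  (b OR e) forces b = True.
  (NOT b OR e OR NOT q) forces q = False.
  Clause (e OR q) is falsified — contradiction.
Both cases fail, so the formula is unsatisfiable.

The formula is unsatisfiable.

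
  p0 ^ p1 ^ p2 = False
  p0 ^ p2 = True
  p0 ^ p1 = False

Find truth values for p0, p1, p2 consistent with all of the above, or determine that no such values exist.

p0 = True, p1 = True, p2 = False

p0 ^ p1 ^ p2 = T ^ T ^ F = False ✓
p0 ^ p2 = T ^ F = True ✓
p0 ^ p1 = T ^ T = False ✓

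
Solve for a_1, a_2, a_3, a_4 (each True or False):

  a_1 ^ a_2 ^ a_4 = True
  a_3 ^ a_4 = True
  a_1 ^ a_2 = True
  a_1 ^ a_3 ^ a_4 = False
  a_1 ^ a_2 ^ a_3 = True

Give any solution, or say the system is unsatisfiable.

Unsatisfiable

Adding constraints 1, 2, 5 mod 2: every variable appears an even number of times on the left, so the left side is 0.
But the right sides sum to 1 (mod 2). 0 ≠ 1 — the system is inconsistent.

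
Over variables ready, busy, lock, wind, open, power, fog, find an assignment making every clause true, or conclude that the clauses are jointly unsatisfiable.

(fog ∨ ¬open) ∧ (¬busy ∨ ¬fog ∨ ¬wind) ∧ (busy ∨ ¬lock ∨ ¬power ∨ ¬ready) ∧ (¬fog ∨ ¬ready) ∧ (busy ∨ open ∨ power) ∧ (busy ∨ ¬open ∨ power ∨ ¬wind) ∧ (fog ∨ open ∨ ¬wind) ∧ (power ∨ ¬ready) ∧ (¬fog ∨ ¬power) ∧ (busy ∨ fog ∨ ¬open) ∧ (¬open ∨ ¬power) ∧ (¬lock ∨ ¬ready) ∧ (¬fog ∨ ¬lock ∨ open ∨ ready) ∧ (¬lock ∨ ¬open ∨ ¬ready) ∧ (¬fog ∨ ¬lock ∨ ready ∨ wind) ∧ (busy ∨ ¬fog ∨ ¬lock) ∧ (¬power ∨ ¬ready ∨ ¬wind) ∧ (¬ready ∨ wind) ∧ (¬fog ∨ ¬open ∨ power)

ready=F; busy=T; lock=F; wind=F; open=F; power=F; fog=T

Try ready = True:
  (¬fog ∨ ¬ready) forces fog = False.
  (fog ∨ ¬open) forces open = False.
  (fog ∨ open ∨ ¬wind) forces wind = False.
  clause (¬ready ∨ wind) is falsified — backtrack.
So ready = False.
Set busy = True.
Set lock = False.
Set wind = False.
Set open = False.
Set power = False.
Set fog = True.
All clauses satisfied.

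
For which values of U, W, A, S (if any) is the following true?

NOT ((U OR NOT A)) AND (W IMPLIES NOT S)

U: False, W: False, A: True, S: False

  NOT ((U OR NOT A)) = True
    U OR NOT A = False
      NOT A = False
  W IMPLIES NOT S = True
    NOT S = True
Both conjuncts True, so the formula holds.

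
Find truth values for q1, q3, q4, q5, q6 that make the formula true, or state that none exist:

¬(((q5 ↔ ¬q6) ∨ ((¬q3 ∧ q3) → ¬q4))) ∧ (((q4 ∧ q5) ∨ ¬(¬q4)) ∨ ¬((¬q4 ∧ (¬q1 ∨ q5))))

Unsatisfiable

The conjunct ¬(((q5 ↔ ¬q6) ∨ ((¬q3 ∧ q3) → ¬q4))) is unsatisfiable on its own:
  q3 = True: this becomes ¬(((q5 ↔ ¬q6) ∨ True)) = False.
  q3 = False: this becomes ¬(((q5 ↔ ¬q6) ∨ True)) = False.
So the whole conjunction is unsatisfiable.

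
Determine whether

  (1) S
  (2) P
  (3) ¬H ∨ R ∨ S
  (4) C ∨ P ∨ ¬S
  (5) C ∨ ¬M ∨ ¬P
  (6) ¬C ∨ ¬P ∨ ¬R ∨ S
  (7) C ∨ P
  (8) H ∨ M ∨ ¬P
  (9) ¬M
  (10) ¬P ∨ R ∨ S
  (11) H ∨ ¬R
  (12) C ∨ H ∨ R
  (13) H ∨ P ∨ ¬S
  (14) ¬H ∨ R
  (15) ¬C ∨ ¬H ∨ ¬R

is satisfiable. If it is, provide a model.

M = False, C = False, R = True, H = True, S = True, P = True

Unit clause (S) forces S = True.
Unit clause (P) forces P = True.
Unit clause (¬M) forces M = False.
In (H ∨ M ∨ ¬P) only H is left, so H = True.
In (¬H ∨ R) only R is left, so R = True.
In (¬C ∨ ¬H ∨ ¬R) only ¬C is left, so C = False.
All clauses satisfied.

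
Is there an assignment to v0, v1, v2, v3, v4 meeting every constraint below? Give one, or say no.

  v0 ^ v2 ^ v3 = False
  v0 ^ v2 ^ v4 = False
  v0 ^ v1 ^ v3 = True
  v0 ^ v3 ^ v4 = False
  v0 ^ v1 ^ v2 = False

Adding constraints 2, 3, 4, 5 mod 2: every variable appears an even number of times on the left, so the left side is 0.
But the right sides sum to 1 (mod 2). 0 ≠ 1 — the system is inconsistent.

Unsatisfiable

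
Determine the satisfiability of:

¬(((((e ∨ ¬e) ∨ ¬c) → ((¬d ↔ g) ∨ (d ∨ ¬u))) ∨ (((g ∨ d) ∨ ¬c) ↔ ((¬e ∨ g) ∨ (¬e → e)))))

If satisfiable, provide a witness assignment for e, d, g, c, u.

e = False, d = False, g = False, c = True, u = True

  ¬(((((e ∨ ¬e) ∨ ¬c) → ((¬d ↔ g) ∨ (d ∨ ¬u))) ∨ (((g ∨ d) ∨ ¬c) ↔ ((¬e ∨ g) ∨ (¬e → e))))) = True
    (((e ∨ ¬e) ∨ ¬c) → ((¬d ↔ g) ∨ (d ∨ ¬u))) ∨ (((g ∨ d) ∨ ¬c) ↔ ((¬e ∨ g) ∨ (¬e → e))) = False
      ((e ∨ ¬e) ∨ ¬c) → ((¬d ↔ g) ∨ (d ∨ ¬u)) = False
        (e ∨ ¬e) ∨ ¬c = True
          e ∨ ¬e = True
            ¬e = True
          ¬c = False
        (¬d ↔ g) ∨ (d ∨ ¬u) = False
          ¬d ↔ g = False
            ¬d = True
          d ∨ ¬u = False
            ¬u = False
      ((g ∨ d) ∨ ¬c) ↔ ((¬e ∨ g) ∨ (¬e → e)) = False
        (g ∨ d) ∨ ¬c = False
          g ∨ d = False
          ¬c = False
        (¬e ∨ g) ∨ (¬e → e) = True
          ¬e ∨ g = True
            ¬e = True
          ¬e → e = False
            ¬e = True
The formula evaluates to True.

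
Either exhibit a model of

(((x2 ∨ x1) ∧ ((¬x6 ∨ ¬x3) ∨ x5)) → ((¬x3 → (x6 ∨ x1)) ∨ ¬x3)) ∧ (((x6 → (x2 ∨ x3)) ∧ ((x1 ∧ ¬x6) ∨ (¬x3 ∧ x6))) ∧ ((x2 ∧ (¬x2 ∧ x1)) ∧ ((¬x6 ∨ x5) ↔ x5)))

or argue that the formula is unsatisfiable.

Case x2 = True: the conjunct ¬x2 is False.
Case x2 = False: the conjunct x2 is False.
Both cases fail — unsatisfiable.

Unsatisfiable — no assignment works.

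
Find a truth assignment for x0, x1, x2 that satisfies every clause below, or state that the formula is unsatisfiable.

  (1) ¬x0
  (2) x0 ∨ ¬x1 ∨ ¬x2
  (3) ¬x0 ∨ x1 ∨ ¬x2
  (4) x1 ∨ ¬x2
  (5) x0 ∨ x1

x0=F, x1=T, x2=F

Unit clause (¬x0) forces x0 = False.
In (x0 ∨ x1) only x1 is left, so x1 = True.
In (x0 ∨ ¬x1 ∨ ¬x2) only ¬x2 is left, so x2 = False.
Check each clause:
  (¬x0): ¬x0 holds.
  (x0 ∨ ¬x1 ∨ ¬x2): ¬x2 holds.
  (¬x0 ∨ x1 ∨ ¬x2): ¬x0 holds.
  (x1 ∨ ¬x2): x1 holds.
  (x0 ∨ x1): x1 holds.
All clauses satisfied.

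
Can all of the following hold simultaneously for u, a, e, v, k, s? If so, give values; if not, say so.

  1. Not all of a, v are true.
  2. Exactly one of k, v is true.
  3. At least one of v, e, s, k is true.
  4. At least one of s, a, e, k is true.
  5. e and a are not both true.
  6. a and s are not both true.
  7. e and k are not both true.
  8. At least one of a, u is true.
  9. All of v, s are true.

u = True, a = False, e = False, v = True, k = False, s = True

  (1) {a, v}: 1/2 true — not all ✓
  (2) {k, v}: 1 true — exactly one ✓
  (3) {v, e, s, k}: 2 true — at least one ✓
  (4) {s, a, e, k}: 1 true — at least one ✓
  (5) e=F, a=F — not both ✓
  (6) a=F, s=T — not both ✓
  (7) e=F, k=F — not both ✓
  (8) {a, u}: 1 true — at least one ✓
  (9) {v, s}: all 2 true ✓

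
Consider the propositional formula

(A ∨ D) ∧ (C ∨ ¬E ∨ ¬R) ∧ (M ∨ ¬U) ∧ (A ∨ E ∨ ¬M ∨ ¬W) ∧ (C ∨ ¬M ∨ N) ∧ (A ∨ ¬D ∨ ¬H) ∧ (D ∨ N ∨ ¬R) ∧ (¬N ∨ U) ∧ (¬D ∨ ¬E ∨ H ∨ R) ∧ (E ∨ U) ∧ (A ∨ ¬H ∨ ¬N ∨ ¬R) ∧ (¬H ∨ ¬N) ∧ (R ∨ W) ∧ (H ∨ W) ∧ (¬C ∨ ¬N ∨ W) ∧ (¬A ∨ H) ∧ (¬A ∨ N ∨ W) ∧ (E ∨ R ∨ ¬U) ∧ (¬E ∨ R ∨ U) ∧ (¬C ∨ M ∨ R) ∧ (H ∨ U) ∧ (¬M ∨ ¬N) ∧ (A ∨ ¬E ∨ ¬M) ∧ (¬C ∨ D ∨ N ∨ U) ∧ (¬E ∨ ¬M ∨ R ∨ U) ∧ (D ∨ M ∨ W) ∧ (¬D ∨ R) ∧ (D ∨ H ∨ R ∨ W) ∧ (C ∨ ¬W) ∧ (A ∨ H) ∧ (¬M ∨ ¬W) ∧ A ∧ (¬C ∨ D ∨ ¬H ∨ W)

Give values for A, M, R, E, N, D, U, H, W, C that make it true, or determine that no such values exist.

Unit clause (A) forces A = True.
In (¬A ∨ H) only H is left, so H = True.
In (¬H ∨ ¬N) only ¬N is left, so N = False.
In (¬A ∨ N ∨ W) only W is left, so W = True.
In (C ∨ ¬W) only C is left, so C = True.
In (¬M ∨ ¬W) only ¬M is left, so M = False.
In (M ∨ ¬U) only ¬U is left, so U = False.
In (E ∨ U) only E is left, so E = True.
In (¬E ∨ R ∨ U) only R is left, so R = True.
In (¬C ∨ D ∨ N ∨ U) only D is left, so D = True.
All clauses satisfied.

A=T, M=F, R=T, E=T, N=F, D=T, U=F, H=T, W=T, C=T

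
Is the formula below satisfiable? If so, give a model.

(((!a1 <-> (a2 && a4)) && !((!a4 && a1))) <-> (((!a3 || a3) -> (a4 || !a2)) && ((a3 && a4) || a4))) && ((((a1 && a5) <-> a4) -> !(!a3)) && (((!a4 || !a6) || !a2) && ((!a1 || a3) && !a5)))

a1: False, a2: True, a3: False, a4: True, a5: False, a6: False

  ((!a1 <-> (a2 && a4)) && !((!a4 && a1))) <-> (((!a3 || a3) -> (a4 || !a2)) && ((a3 && a4) || a4)) = True
    (!a1 <-> (a2 && a4)) && !((!a4 && a1)) = True
      !a1 <-> (a2 && a4) = True
        !a1 = True
        a2 && a4 = True
      !((!a4 && a1)) = True
        !a4 && a1 = False
          !a4 = False
    ((!a3 || a3) -> (a4 || !a2)) && ((a3 && a4) || a4) = True
      (!a3 || a3) -> (a4 || !a2) = True
        !a3 || a3 = True
          !a3 = True
        a4 || !a2 = True
          !a2 = False
      (a3 && a4) || a4 = True
        a3 && a4 = False
  (((a1 && a5) <-> a4) -> !(!a3)) && (((!a4 || !a6) || !a2) && ((!a1 || a3) && !a5)) = True
    ((a1 && a5) <-> a4) -> !(!a3) = True
      (a1 && a5) <-> a4 = False
        a1 && a5 = False
      !(!a3) = False
        !a3 = True
    ((!a4 || !a6) || !a2) && ((!a1 || a3) && !a5) = True
      (!a4 || !a6) || !a2 = True
        !a4 || !a6 = True
          !a4 = False
          !a6 = True
        !a2 = False
      (!a1 || a3) && !a5 = True
        !a1 || a3 = True
          !a1 = True
        !a5 = True
Both conjuncts True, so the formula holds.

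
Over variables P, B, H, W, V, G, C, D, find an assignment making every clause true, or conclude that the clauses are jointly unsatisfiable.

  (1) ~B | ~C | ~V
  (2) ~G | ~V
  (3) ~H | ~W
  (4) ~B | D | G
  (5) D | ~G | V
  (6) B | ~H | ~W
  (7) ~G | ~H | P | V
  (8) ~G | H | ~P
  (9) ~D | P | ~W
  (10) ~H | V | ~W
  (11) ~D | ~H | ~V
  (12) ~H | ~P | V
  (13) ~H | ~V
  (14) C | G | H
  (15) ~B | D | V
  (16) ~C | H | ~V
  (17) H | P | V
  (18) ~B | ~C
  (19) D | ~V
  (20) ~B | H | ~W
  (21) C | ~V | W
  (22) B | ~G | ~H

Set P = True.
Set B = False.
Try H = True:
  (~H | ~W) forces W = False.
  (~H | ~P | V) forces V = True.
  clause (~H | ~V) is falsified — backtrack.
So H = False.
  then (~G | H | ~P) forces G = False.
  then (C | G | H) forces C = True.
  then (~C | H | ~V) forces V = False.
Set W = True.
Set D = False.
All clauses satisfied.

P = True; B = False; H = False; W = True; V = False; G = False; C = True; D = False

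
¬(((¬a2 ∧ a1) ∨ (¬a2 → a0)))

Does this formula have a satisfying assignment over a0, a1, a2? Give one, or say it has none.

a0 = False, a1 = False, a2 = False

  ¬(((¬a2 ∧ a1) ∨ (¬a2 → a0))) = True
    (¬a2 ∧ a1) ∨ (¬a2 → a0) = False
      ¬a2 ∧ a1 = False
        ¬a2 = True
      ¬a2 → a0 = False
        ¬a2 = True
The formula evaluates to True.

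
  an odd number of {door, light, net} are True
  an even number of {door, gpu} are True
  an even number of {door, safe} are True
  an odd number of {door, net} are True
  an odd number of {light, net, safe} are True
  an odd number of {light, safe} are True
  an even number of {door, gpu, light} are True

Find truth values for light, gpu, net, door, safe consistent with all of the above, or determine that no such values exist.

light = False, gpu = True, net = False, door = True, safe = True

{door, light, net}: 1 true → odd ✓
{door, gpu}: 2 true → even ✓
{door, safe}: 2 true → even ✓
{door, net}: 1 true → odd ✓
{light, net, safe}: 1 true → odd ✓
{light, safe}: 1 true → odd ✓
{door, gpu, light}: 2 true → even ✓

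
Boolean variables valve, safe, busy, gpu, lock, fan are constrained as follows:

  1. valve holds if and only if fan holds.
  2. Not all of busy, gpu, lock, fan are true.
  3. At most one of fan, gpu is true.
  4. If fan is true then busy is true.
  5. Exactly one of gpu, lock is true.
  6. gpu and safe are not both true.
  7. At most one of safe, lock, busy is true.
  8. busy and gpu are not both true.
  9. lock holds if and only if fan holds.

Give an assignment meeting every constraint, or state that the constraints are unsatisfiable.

valve = False, safe = False, busy = False, gpu = True, lock = False, fan = False

  (1) valve=F, fan=F — same ✓
  (2) {busy, gpu, lock, fan}: 1/4 true — not all ✓
  (3) {fan, gpu}: 1 true — at most one ✓
  (4) fan=F ⇒ busy: vacuous ✓
  (5) {gpu, lock}: 1 true — exactly one ✓
  (6) gpu=T, safe=F — not both ✓
  (7) {safe, lock, busy}: 0 true — at most one ✓
  (8) busy=F, gpu=T — not both ✓
  (9) lock=F, fan=F — same ✓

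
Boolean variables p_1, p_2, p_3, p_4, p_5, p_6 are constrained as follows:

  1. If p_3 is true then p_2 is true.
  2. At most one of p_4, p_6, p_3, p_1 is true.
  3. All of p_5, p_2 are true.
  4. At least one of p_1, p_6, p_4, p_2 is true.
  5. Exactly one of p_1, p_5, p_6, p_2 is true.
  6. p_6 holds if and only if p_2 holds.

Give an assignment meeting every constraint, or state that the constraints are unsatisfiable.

The formula is unsatisfiable.

Case p_2 = True:
  (3) forces p_5 = True.
  Constraint (5) is violated (p_5=T, p_2=T) — contradiction.
Case p_2 = False:
  Constraint (3) is violated (p_2=F) — contradiction.
Both cases fail — unsatisfiable.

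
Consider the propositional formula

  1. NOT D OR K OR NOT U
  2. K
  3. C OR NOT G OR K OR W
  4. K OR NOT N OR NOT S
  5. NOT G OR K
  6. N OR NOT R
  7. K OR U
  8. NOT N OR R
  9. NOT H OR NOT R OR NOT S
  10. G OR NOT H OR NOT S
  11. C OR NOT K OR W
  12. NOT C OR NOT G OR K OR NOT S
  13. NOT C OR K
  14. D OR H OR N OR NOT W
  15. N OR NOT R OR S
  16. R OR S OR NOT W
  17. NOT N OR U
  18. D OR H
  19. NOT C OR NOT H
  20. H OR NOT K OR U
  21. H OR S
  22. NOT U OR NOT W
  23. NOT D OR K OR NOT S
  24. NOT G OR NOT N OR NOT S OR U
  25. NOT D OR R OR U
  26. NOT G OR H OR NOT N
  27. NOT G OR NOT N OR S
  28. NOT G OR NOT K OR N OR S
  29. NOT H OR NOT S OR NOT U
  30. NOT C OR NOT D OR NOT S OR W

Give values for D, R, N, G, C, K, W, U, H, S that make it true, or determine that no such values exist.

D=F; R=F; N=F; G=T; C=F; K=T; W=T; U=F; H=T; S=T

Unit clause (K) forces K = True.
Set D = False.
  then (D OR H) forces H = True.
  then (NOT C OR NOT H) forces C = False.
  then (C OR NOT K OR W) forces W = True.
  then (NOT U OR NOT W) forces U = False.
  then (NOT N OR U) forces N = False.
  then (N OR NOT R) forces R = False.
  then (R OR S OR NOT W) forces S = True.
  then (G OR NOT H OR NOT S) forces G = True.
All clauses satisfied.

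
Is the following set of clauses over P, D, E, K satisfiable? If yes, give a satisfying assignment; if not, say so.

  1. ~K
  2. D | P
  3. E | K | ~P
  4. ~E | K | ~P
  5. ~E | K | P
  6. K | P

Case K = True:
  Clause (~K) is falsified — contradiction.
Case K = False:
  (K | P) forces P = True.
  (E | K | ~P) forces E = True.
  Clause (~E | K | ~P) is falsified — contradiction.
Both cases fail, so the formula is unsatisfiable.

UNSATISFIABLE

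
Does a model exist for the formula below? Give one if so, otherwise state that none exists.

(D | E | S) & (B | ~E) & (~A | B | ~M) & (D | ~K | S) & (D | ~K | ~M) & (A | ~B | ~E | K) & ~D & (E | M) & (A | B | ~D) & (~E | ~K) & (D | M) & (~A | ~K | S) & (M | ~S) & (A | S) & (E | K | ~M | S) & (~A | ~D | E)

Unit clause (~D) forces D = False.
In (D | M) only M is left, so M = True.
In (D | ~K | ~M) only ~K is left, so K = False.
Set S = True.
Set E = False.
Set B = False.
  then (~A | B | ~M) forces A = False.
All clauses satisfied.

M=T, S=T, E=F, K=F, D=F, B=F, A=F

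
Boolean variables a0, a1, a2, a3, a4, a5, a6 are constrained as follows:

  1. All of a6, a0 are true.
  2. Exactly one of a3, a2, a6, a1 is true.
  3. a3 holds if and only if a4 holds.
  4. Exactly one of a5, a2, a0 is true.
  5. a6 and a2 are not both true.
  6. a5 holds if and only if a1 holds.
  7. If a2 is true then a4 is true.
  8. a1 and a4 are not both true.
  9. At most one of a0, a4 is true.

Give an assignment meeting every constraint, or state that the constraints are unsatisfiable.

a0: True, a1: False, a2: False, a3: False, a4: False, a5: False, a6: True

  (1) {a6, a0}: all 2 true ✓
  (2) {a3, a2, a6, a1}: 1 true — exactly one ✓
  (3) a3=F, a4=F — same ✓
  (4) {a5, a2, a0}: 1 true — exactly one ✓
  (5) a6=T, a2=F — not both ✓
  (6) a5=F, a1=F — same ✓
  (7) a2=F ⇒ a4: vacuous ✓
  (8) a1=F, a4=F — not both ✓
  (9) {a0, a4}: 1 true — at most one ✓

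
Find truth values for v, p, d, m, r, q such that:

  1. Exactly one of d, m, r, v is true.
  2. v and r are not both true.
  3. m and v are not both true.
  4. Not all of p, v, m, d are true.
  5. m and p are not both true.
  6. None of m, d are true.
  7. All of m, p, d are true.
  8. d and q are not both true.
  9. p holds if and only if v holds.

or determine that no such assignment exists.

No satisfying assignment exists.

Case d = True:
  Constraint (6) is violated (d=T) — contradiction.
Case d = False:
  Constraint (7) is violated (d=F) — contradiction.
Both cases fail — unsatisfiable.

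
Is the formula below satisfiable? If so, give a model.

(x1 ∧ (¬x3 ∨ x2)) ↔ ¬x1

x1 = True; x2 = False; x3 = True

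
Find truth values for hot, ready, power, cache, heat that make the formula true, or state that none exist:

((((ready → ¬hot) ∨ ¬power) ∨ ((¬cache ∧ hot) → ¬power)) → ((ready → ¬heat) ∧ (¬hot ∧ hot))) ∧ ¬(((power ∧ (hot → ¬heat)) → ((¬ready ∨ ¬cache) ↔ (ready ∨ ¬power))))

Case hot = True: the formula simplifies to ¬(((¬ready ∨ ¬power) ∨ (¬cache → ¬power))) ∧ ¬(((power ∧ ¬heat) → ((¬ready ∨ ¬cache) ↔ (ready ∨ ¬power)))).
  power = True: simplifies to ¬((¬ready ∨ cache)) ∧ ¬((¬heat → ((¬ready ∨ ¬cache) ↔ ready))).
    ready = True: simplifies to ¬cache ∧ ¬((¬heat → ¬cache)).
      cache = True: the conjunct ¬cache is False.
      cache = False: the conjunct ¬((¬heat → ¬cache)) becomes ¬((¬heat → True)) = False.
    ready = False: the conjunct ¬((¬ready ∨ cache)) becomes ¬((True ∨ cache)) = False.
  power = False: the conjunct ¬(((¬ready ∨ ¬power) ∨ (¬cache → ¬power))) becomes ¬((True ∨ True)) = False.
Case hot = False: the conjunct (((ready → ¬hot) ∨ ¬power) ∨ ((¬cache ∧ hot) → ¬power)) → ((ready → ¬heat) ∧ (¬hot ∧ hot)) becomes (True ∨ True) → ((ready → ¬heat) ∧ False) = False.
Both cases fail — unsatisfiable.

No satisfying assignment exists.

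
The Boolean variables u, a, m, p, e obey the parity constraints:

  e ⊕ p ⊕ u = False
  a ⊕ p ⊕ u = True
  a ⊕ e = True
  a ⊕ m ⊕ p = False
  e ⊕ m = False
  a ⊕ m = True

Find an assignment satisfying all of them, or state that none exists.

u = True; a = True; m = False; p = True; e = False

e ⊕ p ⊕ u = F ⊕ T ⊕ T = False ✓
a ⊕ p ⊕ u = T ⊕ T ⊕ T = True ✓
a ⊕ e = T ⊕ F = True ✓
a ⊕ m ⊕ p = T ⊕ F ⊕ T = False ✓
e ⊕ m = F ⊕ F = False ✓
a ⊕ m = T ⊕ F = True ✓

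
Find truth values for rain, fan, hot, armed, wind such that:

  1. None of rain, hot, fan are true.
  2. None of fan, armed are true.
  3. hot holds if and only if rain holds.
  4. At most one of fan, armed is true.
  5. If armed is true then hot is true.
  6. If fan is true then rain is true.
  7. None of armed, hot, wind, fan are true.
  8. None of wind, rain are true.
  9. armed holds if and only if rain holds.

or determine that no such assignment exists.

rain = False; fan = False; hot = False; armed = False; wind = False

  (1) {rain, hot, fan}: 0 true — none ✓
  (2) {fan, armed}: 0 true — none ✓
  (3) hot=F, rain=F — same ✓
  (4) {fan, armed}: 0 true — at most one ✓
  (5) armed=F ⇒ hot: vacuous ✓
  (6) fan=F ⇒ rain: vacuous ✓
  (7) {armed, hot, wind, fan}: 0 true — none ✓
  (8) {wind, rain}: 0 true — none ✓
  (9) armed=F, rain=F — same ✓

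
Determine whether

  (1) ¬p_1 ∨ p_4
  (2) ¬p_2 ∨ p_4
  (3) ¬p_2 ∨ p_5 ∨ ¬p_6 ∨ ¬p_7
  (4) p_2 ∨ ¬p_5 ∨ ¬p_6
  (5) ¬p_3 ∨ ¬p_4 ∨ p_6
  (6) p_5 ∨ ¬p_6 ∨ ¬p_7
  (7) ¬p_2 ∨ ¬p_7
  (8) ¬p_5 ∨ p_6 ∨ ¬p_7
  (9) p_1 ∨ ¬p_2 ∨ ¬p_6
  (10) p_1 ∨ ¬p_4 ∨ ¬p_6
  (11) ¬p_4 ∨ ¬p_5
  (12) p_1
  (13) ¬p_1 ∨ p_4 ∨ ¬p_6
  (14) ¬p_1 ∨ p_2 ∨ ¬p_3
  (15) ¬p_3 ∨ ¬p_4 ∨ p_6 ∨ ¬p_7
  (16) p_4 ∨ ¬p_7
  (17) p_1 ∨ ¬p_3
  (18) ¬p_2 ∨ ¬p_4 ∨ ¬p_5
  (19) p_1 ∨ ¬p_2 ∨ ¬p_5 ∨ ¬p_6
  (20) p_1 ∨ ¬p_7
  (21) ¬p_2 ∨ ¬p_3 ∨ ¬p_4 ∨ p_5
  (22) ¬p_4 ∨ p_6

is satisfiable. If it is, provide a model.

p_1 = True, p_2 = False, p_3 = False, p_4 = True, p_5 = False, p_6 = True, p_7 = False

Unit clause (p_1) forces p_1 = True.
In (¬p_1 ∨ p_4) only p_4 is left, so p_4 = True.
In (¬p_4 ∨ ¬p_5) only ¬p_5 is left, so p_5 = False.
In (¬p_4 ∨ p_6) only p_6 is left, so p_6 = True.
In (p_5 ∨ ¬p_6 ∨ ¬p_7) only ¬p_7 is left, so p_7 = False.
Set p_2 = False.
  then (¬p_1 ∨ p_2 ∨ ¬p_3) forces p_3 = False.
All clauses satisfied.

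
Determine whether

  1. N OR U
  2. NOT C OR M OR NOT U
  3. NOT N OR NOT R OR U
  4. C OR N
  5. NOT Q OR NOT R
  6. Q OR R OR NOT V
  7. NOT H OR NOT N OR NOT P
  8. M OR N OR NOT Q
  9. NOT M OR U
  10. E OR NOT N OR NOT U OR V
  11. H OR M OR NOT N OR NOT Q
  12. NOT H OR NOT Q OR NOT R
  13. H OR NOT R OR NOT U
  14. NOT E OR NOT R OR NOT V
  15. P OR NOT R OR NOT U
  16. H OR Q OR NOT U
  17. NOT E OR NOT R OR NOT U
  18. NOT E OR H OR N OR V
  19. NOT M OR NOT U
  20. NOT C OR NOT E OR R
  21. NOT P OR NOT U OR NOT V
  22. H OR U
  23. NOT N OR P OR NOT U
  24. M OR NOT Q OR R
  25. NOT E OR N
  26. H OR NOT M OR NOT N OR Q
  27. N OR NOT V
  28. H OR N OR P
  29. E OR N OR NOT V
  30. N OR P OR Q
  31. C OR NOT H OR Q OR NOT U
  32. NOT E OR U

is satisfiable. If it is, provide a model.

N=T, R=F, U=F, C=T, Q=F, V=F, E=F, M=F, P=F, H=T

Try N = False:
  (N OR U) forces U = True.
  (C OR N) forces C = True.
  (NOT C OR M OR NOT U) forces M = True.
  clause (NOT M OR NOT U) is falsified — backtrack.
So N = True.
Try R = True:
  (NOT N OR NOT R OR U) forces U = True.
  (NOT Q OR NOT R) forces Q = False.
  (H OR NOT R OR NOT U) forces H = True.
  (NOT H OR NOT N OR NOT P) forces P = False.
  clause (P OR NOT R OR NOT U) is falsified — backtrack.
So R = False.
Set U = False.
  then (NOT M OR U) forces M = False.
  then (H OR U) forces H = True.
  then (M OR NOT Q OR R) forces Q = False.
  then (NOT E OR U) forces E = False.
  then (Q OR R OR NOT V) forces V = False.
  then (NOT H OR NOT N OR NOT P) forces P = False.
Set C = True.
All clauses satisfied.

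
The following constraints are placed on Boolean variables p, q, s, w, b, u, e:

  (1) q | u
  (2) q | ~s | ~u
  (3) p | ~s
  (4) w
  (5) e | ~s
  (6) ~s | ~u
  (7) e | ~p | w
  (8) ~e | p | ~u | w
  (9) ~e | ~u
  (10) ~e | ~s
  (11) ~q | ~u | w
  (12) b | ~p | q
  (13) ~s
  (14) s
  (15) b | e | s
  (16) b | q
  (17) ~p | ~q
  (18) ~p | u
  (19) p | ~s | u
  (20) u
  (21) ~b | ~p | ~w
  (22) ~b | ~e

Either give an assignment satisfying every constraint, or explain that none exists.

Unsatisfiable — no assignment works.

Case s = True:
  Clause (~s) is falsified — contradiction.
Case s = False:
  Clause (s) is falsified — contradiction.
Both cases fail, so the formula is unsatisfiable.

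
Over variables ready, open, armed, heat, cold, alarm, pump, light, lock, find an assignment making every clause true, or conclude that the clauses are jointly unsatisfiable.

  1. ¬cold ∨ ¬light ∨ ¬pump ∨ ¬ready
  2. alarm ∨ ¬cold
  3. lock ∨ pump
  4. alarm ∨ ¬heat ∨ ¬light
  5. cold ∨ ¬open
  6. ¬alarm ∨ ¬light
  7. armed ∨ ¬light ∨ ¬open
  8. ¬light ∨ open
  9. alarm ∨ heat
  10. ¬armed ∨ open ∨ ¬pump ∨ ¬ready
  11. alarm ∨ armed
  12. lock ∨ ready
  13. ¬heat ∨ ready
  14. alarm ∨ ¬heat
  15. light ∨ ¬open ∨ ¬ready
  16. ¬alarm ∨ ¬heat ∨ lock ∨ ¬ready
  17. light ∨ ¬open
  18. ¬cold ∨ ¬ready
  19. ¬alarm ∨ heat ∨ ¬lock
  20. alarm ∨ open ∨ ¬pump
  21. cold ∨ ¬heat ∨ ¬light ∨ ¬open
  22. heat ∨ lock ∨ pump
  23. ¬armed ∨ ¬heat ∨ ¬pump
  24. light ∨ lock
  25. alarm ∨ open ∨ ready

ready: True, open: False, armed: False, heat: True, cold: False, alarm: True, pump: True, light: False, lock: True

Try ready = False:
  (lock ∨ ready) forces lock = True.
  (¬heat ∨ ready) forces heat = False.
  (alarm ∨ heat) forces alarm = True.
  clause (¬alarm ∨ heat ∨ ¬lock) is falsified — backtrack.
So ready = True.
  then (¬cold ∨ ¬ready) forces cold = False.
  then (cold ∨ ¬open) forces open = False.
  then (¬light ∨ open) forces light = False.
  then (light ∨ lock) forces lock = True.
Set armed = False.
  then (alarm ∨ armed) forces alarm = True.
  then (¬alarm ∨ heat ∨ ¬lock) forces heat = True.
Set pump = True.
All clauses satisfied.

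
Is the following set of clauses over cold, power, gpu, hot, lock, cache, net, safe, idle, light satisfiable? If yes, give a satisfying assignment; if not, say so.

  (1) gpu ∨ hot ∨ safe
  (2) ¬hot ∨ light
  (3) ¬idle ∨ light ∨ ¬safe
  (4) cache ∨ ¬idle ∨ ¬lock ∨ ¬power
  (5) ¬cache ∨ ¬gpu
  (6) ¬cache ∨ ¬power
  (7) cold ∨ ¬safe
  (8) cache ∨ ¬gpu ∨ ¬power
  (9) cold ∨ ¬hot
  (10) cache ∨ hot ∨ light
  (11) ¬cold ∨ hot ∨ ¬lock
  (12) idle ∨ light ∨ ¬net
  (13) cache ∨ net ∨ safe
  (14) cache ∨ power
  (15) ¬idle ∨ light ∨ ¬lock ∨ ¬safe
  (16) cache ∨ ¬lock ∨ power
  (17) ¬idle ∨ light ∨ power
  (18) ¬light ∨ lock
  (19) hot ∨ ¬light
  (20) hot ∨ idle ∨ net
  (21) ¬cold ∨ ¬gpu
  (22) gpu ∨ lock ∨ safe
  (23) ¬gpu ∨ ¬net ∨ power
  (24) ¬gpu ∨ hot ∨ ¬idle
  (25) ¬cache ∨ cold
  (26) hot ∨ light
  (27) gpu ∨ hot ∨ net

cold: True, power: False, gpu: False, hot: True, lock: True, cache: True, net: False, safe: False, idle: False, light: True

Set cold = True.
  then (¬cold ∨ ¬gpu) forces gpu = False.
Set power = False.
  then (cache ∨ power) forces cache = True.
Try hot = False:
  (gpu ∨ hot ∨ safe) forces safe = True.
  (¬cold ∨ hot ∨ ¬lock) forces lock = False.
  (¬light ∨ lock) forces light = False.
  clause (hot ∨ light) is falsified — backtrack.
So hot = True.
  then (¬hot ∨ light) forces light = True.
  then (¬light ∨ lock) forces lock = True.
Set net = False.
Set safe = False.
Set idle = False.
All clauses satisfied.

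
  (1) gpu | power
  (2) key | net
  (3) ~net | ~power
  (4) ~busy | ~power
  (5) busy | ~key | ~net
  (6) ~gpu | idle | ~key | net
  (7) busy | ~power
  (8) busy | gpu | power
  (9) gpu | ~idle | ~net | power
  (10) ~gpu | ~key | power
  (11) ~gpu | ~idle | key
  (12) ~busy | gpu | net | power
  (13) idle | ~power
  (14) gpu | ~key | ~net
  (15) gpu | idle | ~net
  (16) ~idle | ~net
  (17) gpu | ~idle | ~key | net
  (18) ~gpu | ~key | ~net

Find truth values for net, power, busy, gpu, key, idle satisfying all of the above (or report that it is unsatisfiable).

Set net = True.
  then (~net | ~power) forces power = False.
  then (~idle | ~net) forces idle = False.
  then (gpu | power) forces gpu = True.
  then (~gpu | ~key | power) forces key = False.
Set busy = False.
All clauses satisfied.

net=T, power=F, busy=F, gpu=T, key=F, idle=F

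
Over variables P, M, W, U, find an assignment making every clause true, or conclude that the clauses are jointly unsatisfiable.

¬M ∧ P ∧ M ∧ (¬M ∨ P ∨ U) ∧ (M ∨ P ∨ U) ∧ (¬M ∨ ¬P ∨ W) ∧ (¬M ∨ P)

Unsatisfiable — no assignment works.

Case M = True:
  Clause (¬M) is falsified — contradiction.
Case M = False:
  Clause (M) is falsified — contradiction.
Both cases fail, so the formula is unsatisfiable.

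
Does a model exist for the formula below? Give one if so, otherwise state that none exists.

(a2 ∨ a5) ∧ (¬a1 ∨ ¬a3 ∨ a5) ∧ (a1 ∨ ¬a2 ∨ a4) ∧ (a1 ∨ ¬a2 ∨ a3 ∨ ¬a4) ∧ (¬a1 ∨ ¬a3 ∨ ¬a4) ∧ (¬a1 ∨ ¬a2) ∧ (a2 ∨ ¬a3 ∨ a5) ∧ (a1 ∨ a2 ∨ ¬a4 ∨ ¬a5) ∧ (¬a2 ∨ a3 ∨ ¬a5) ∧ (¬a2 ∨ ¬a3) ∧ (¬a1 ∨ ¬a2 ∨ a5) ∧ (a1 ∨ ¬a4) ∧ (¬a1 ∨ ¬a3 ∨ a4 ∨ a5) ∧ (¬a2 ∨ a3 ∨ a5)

a1=T, a2=F, a3=T, a4=F, a5=T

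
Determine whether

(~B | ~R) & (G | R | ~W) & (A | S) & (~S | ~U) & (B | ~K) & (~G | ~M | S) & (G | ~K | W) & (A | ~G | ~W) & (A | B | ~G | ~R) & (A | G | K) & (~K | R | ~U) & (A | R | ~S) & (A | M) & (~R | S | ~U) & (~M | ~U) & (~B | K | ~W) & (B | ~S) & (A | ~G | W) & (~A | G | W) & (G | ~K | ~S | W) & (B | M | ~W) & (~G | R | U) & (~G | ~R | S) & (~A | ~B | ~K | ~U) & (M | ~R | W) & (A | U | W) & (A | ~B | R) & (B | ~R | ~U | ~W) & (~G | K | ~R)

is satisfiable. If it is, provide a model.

K=F, G=T, B=T, W=F, A=T, S=F, R=F, U=T, M=F

Set K = False.
Set G = True.
  then (~G | K | ~R) forces R = False.
  then (~G | R | U) forces U = True.
  then (~S | ~U) forces S = False.
  then (~G | ~M | S) forces M = False.
  then (A | M) forces A = True.
Set B = True.
  then (~B | K | ~W) forces W = False.
All clauses satisfied.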